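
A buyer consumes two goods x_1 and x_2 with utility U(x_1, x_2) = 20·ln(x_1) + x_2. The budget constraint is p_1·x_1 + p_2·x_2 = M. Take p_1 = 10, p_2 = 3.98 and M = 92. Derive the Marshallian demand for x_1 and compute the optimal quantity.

At the given prices: x_1* = 20·3.98/10 = 7.96.

x_1* = 7.96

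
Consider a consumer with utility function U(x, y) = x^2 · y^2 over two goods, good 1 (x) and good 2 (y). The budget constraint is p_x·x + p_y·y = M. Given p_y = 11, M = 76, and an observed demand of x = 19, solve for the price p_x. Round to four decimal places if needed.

p_x = 2

MU_x/MU_y = (2·y)/(2·x); tangency sets this equal to p_x/p_y.
So 2·p_y·y = 2·p_x·x; combined with the budget, a share 0.5 of income goes to x.
Demand: x*(p_x,p_y,M) = 0.5·M/p_x and y* = 0.5·M/p_y.
Set x* = 19 in the demand function and solve for p_x: p_x = 2.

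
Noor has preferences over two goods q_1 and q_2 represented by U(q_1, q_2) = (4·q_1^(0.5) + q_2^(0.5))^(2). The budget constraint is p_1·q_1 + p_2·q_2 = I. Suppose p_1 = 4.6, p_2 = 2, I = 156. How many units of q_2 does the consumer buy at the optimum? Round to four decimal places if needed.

q_2* = 9.8033

MU_q_1 ∝ 4·q_1^(-0.5), MU_q_2 ∝ q_2^(-0.5), so MRS = 4·(q_2/q_1)^(0.5) = p_1/p_2.
Hence q_2/q_1 = ((1/4)·p_1/p_2)^(1/(0.5)), i.e. raised to the 2 power.
Substitute q_2 = (q_2/q_1)·q_1 into the budget: q_1* = I/(p_1 + p_2·(q_2/q_1)).
Numerically q_2/q_1 = 0.330625, so q_1* = 156/(4.6 + 2·0.330625) = 29.6507 and q_2* = 0.330625·29.6507 = 9.8033.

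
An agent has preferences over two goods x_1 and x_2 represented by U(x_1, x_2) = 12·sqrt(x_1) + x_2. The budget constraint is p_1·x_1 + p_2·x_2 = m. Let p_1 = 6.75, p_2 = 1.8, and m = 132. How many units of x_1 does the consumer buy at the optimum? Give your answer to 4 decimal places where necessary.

Utility is quasi-linear in x_2; the FOC for x_1 is 6/√x_1 = p_1/p_2.
Solve: √x_1 = 6·p_2/p_1, so x_1*(p_1,p_2) = (6·p_2/p_1)², and x_2* = (m − p_1·x_1*)/p_2.
Plugging in: x_1* = (6·1.8/6.75)² = 2.56.

x_1* = 2.56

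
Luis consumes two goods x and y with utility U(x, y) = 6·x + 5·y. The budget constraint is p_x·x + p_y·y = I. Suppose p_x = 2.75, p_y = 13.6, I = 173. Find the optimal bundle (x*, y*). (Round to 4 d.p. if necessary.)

Perfect substitutes: compare marginal utility per dollar. 6/p_x vs 5/p_y → 2.1818 vs 0.3676.
x gives more utility per dollar, so spend all income on x: x* = I/p_x, y* = 0.
Numerically: x* = 62.9091, y* = 0.

x* = 62.9091, y* = 0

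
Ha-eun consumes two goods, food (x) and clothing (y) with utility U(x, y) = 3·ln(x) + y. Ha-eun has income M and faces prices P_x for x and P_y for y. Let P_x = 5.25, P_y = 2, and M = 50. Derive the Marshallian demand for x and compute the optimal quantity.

Set MRS = P_x/P_y: (3/x)/1 = P_x/P_y.
So x*(P_x,P_y) = 3·P_y/P_x, independent of income; and y* = (M − 3·P_y)/P_y.
At the given prices: x* = 3·2/5.25 = 1.1429.

x* = 1.1429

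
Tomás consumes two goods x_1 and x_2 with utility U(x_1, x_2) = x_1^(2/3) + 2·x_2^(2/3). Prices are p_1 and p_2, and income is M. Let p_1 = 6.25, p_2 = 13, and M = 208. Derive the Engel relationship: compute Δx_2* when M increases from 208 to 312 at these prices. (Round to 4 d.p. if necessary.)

MRS = MU_x_1/MU_x_2 = (1/2)·(x_2/x_1)^(1/3). Set equal to p_1/p_2.
Hence x_2/x_1 = (2·p_1/p_2)^(1/(1/3)), i.e. raised to the 3 power.
Substitute x_2 = (x_2/x_1)·x_1 into the budget: x_1* = M/(p_1 + p_2·(x_2/x_1)).
Numerically x_2/x_1 = 0.888996, so x_1* = 208/(6.25 + 13·0.888996) = 11.6808 and x_2* = 0.888996·11.6808 = 10.3842.
At M' = 312: x_2* = 15.5763. Change: 15.5763 − 10.3842 = 5.1921.

Δx_2* = 5.1921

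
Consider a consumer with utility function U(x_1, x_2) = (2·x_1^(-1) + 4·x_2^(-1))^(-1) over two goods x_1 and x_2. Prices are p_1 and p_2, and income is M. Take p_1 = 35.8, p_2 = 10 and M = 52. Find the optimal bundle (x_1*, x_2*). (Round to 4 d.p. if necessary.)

x_1* = 0.8312, x_2* = 2.2242

MRS = MU_x_1/MU_x_2 = (1/2)·(x_2/x_1)^(2). Set equal to p_1/p_2.
Hence x_2/x_1 = (2·p_1/p_2)^(1/(2)), i.e. raised to the 0.5 power.
Substitute x_2 = (x_2/x_1)·x_1 into the budget: x_1* = M/(p_1 + p_2·(x_2/x_1)).
Numerically x_2/x_1 = 2.675818, so x_1* = 52/(35.8 + 10·2.675818) = 0.8312 and x_2* = 2.675818·0.8312 = 2.2242.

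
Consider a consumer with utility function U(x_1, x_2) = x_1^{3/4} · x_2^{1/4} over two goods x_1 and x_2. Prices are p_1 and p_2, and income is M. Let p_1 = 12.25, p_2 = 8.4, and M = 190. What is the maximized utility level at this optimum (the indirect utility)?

V = 9.7132

Demand: x_1*(p_1,p_2,M) = 0.75·M/p_1 and x_2* = 0.25·M/p_2.
At p_1=12.25, p_2=8.4, M=190: x_1* = 0.75·190/12.25 = 11.6327, x_2* = 5.6548.
Utility at the optimum: U(11.6327, 5.6548) = 9.7132.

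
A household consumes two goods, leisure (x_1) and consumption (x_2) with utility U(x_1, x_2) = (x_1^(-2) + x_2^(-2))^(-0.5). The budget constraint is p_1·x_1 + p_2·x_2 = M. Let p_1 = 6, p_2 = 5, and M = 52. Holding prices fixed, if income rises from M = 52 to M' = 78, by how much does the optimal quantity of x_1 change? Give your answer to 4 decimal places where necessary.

MU_x_1 ∝ x_1^(-3), MU_x_2 ∝ x_2^(-3), so MRS = (x_2/x_1)^(3) = p_1/p_2.
Solve for the ratio: x_2/x_1 = [p_1/p_2]^(1/3).
With the ratio pinned down, the budget gives x_1* = M/(p_1 + p_2·(x_2/x_1)) and x_2* = (x_2/x_1)·x_1*.
Numerically x_2/x_1 = 1.062659, so x_1* = 52/(6 + 5·1.062659) = 4.5964.
At M' = 78: x_1* = 6.8945. Change: 6.8945 − 4.5964 = 2.2982.

Δx_1* = 2.2982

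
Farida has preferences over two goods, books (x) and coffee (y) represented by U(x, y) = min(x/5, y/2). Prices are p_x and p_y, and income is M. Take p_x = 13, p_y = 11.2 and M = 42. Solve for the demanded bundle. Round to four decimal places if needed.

Leontief preferences: the optimum is at the kink where x/5 = y/2, i.e. y = (2/5)·x.
Budget: p_x·x + p_y·(2/5)·x = M, so (5·p_x + 2·p_y)·x = 5·M.
Demand: x*(p_x,p_y,M) = 5·M/(5·p_x + 2·p_y), y* = 2·M/(5·p_x + 2·p_y).
Here 5·13 + 2·11.2 = 87.4, giving x* = 2.4027 and y* = 0.9611.

x* = 2.4027, y* = 0.9611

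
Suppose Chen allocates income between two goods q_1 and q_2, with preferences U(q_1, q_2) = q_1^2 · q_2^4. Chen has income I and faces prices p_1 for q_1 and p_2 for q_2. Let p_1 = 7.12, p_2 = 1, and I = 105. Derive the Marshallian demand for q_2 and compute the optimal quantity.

q_2* = 70

MU_q_1/MU_q_2 = (2·q_2)/(4·q_1); tangency sets this equal to p_1/p_2.
Rearranging, p_2·q_2 = 2·p_1·q_1. Substituting into the budget gives p_1·q_1·(1 + 2) = I.
Demand: q_1*(p_1,p_2,I) = 1/3·I/p_1 and q_2* = 2/3·I/p_2.
At p_1=7.12, p_2=1, I=105: q_2* = 2/3·105/1 = 70.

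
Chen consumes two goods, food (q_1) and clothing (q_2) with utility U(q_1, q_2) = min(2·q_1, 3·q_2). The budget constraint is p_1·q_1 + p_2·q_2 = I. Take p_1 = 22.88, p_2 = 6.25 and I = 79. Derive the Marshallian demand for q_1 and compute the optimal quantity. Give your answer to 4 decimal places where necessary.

q_1* = 2.9209

With perfect complements, no substitution: consume in ratio q_1:q_2 = 3:2.
Budget: p_1·q_1 + p_2·(2/3)·q_1 = I, so (3·p_1 + 2·p_2)·q_1 = 3·I.
Demand: q_1*(p_1,p_2,I) = 3·I/(3·p_1 + 2·p_2), q_2* = 2·I/(3·p_1 + 2·p_2).
Here 3·22.88 + 2·6.25 = 81.14, giving q_1* = 2.9209.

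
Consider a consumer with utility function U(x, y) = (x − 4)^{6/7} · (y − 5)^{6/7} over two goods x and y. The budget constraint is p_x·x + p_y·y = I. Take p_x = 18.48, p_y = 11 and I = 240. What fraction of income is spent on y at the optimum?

MRS = (y−5)/(x−4). Tangency with p_x/p_y gives y−5 = (p_x/p_y)·(x−4).
After buying the subsistence bundle (4, 5), a share 0.5 of the remaining income goes to x: x* = 4 + 0.5·(I − 4p_x − 5p_y)/p_x.
Discretionary income = 240 − 4·18.48 − 5·11 = 111.08; x* = 4 + 0.5·111.08/18.48 = 7.0054; y* = 5 + 0.5·111.08/11 = 10.0491.
Expenditure on y: 11·10.0491 = 110.54; share = 0.4606.

share on y = 0.4606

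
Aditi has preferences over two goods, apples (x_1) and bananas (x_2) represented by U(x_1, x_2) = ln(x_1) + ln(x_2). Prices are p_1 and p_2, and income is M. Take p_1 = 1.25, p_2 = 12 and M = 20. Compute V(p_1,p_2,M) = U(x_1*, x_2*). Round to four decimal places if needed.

The MRS is x_2/x_1. Set MRS = p_1/p_2.
So p_2·x_2 = p_1·x_1; combined with the budget, a share 0.5 of income goes to x_1.
Demand: x_1*(p_1,p_2,M) = 0.5·M/p_1 and x_2* = 0.5·M/p_2.
At p_1=1.25, p_2=12, M=20: x_1* = 0.5·20/1.25 = 8, x_2* = 0.8333.
Utility at the optimum: U(8, 0.8333) = 1.8971.

V = 1.8971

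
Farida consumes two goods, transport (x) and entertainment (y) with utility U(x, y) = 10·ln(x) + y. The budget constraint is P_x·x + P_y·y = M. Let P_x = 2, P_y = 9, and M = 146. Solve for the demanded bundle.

x* = 45, y* = 6.2222

MU_x = 10/x, MU_y = 1. Tangency: 10/x = P_x/P_y.
So x*(P_x,P_y) = 10·P_y/P_x, independent of income; and y* = (M − 10·P_y)/P_y.
At the given prices: x* = 10·9/2 = 45, and y* = 6.2222.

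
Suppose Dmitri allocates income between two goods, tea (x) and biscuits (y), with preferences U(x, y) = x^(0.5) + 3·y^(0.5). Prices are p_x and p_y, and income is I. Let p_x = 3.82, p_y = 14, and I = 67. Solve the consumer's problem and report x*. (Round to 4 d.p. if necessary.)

x* = 5.0754

MU_x ∝ x^(-0.5), MU_y ∝ 3·y^(-0.5), so MRS = (1/3)·(y/x)^(0.5) = p_x/p_y.
Hence y/x = (3·p_x/p_y)^(1/(0.5)), i.e. raised to the 2 power.
With the ratio pinned down, the budget gives x* = I/(p_x + p_y·(y/x)) and y* = (y/x)·x*.
Numerically y/x = 0.670059, so x* = 67/(3.82 + 14·0.670059) = 5.0754.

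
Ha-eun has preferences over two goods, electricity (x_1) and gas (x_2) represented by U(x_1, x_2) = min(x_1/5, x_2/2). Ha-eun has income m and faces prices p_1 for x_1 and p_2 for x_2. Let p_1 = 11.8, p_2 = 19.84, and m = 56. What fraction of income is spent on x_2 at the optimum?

share on x_2 = 0.4021

Leontief preferences: the optimum is at the kink where x_1/5 = x_2/2, i.e. x_2 = (2/5)·x_1.
Budget: p_1·x_1 + p_2·(2/5)·x_1 = m, so (5·p_1 + 2·p_2)·x_1 = 5·m.
Demand: x_1*(p_1,p_2,m) = 5·m/(5·p_1 + 2·p_2), x_2* = 2·m/(5·p_1 + 2·p_2).
Here 5·11.8 + 2·19.84 = 98.68, giving x_1* = 2.8375 and x_2* = 1.135.
Expenditure on x_2: 19.84·1.135 = 22.518; share = 0.4021.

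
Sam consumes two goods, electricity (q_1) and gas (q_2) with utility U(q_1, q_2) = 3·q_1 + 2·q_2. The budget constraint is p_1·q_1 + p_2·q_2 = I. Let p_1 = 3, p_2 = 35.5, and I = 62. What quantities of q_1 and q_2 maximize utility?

Linear utility — the consumer picks whichever good has higher MU/price: 3/3 = 1 vs 2/35.5 = 0.0563.
q_1 gives more utility per dollar, so spend all income on q_1: q_1* = I/p_1, q_2* = 0.
Numerically: q_1* = 20.6667, q_2* = 0.

q_1* = 20.6667, q_2* = 0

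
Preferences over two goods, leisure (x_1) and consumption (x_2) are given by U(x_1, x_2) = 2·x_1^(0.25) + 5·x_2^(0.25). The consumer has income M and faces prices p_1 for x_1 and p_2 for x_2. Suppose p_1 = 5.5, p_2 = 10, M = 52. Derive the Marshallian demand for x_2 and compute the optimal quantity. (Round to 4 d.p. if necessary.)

x_2* = 3.8243

Substitute x_2 = (x_2/x_1)·x_1 into the budget: x_1* = M/(p_1 + p_2·(x_2/x_1)).
Numerically x_2/x_1 = 1.528986, so x_1* = 52/(5.5 + 10·1.528986) = 2.5012 and x_2* = 1.528986·2.5012 = 3.8243.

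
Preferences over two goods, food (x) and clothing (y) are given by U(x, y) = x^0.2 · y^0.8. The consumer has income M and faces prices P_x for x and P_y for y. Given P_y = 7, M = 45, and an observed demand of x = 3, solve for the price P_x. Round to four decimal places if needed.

Tangency: MRS = (1/4)·y/x = P_x/P_y.
So 0.2·P_y·y = 0.8·P_x·x; combined with the budget, a share 0.2 of income goes to x.
Demand: x*(P_x,P_y,M) = 0.2·M/P_x and y* = 0.8·M/P_y.
Set x* = 3 in the demand function and solve for P_x: P_x = 3.

P_x = 3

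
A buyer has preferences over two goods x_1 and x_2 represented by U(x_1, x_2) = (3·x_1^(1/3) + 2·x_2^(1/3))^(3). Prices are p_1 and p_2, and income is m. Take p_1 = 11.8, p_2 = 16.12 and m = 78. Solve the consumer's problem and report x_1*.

From the CES first-order condition, (3/2)·(x_2/x_1)^(2/3) = p_1/p_2.
Hence x_2/x_1 = ((2/3)·p_1/p_2)^(1/(2/3)), i.e. raised to the 1.5 power.
With the ratio pinned down, the budget gives x_1* = m/(p_1 + p_2·(x_2/x_1)) and x_2* = (x_2/x_1)·x_1*.
Numerically x_2/x_1 = 0.340909, so x_1* = 78/(11.8 + 16.12·0.340909) = 4.5099.

x_1* = 4.5099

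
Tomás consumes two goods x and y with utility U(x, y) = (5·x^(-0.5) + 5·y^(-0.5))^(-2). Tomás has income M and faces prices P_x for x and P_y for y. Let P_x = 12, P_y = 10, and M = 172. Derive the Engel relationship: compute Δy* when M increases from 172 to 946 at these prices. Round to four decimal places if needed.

Δy* = 37.5244

With the ratio pinned down, the budget gives x* = M/(P_x + P_y·(y/x)) and y* = (y/x)·x*.
Numerically y/x = 1.129243, so x* = 172/(12 + 10·1.129243) = 7.3844 and y* = 1.129243·7.3844 = 8.3388.
At M' = 946: y* = 45.8631. Change: 45.8631 − 8.3388 = 37.5244.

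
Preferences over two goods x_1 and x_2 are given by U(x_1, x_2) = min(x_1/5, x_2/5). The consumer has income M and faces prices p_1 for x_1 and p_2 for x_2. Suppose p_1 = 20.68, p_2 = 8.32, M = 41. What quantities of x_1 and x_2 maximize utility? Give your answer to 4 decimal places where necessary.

Here 5·20.68 + 5·8.32 = 145, giving x_1* = 1.4138 and x_2* = 1.4138.

x_1* = 1.4138, x_2* = 1.4138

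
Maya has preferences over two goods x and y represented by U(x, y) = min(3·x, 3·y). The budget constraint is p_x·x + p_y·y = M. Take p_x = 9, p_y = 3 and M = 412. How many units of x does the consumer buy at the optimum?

x* = 34.3333

Leontief preferences: the optimum is at the kink where x/3 = y/3, i.e. y = x.
Budget: p_x·x + p_y·x = M, so (3·p_x + 3·p_y)·x = 3·M.
Demand: x*(p_x,p_y,M) = 3·M/(3·p_x + 3·p_y), y* = 3·M/(3·p_x + 3·p_y).
Here 3·9 + 3·3 = 36, giving x* = 34.3333.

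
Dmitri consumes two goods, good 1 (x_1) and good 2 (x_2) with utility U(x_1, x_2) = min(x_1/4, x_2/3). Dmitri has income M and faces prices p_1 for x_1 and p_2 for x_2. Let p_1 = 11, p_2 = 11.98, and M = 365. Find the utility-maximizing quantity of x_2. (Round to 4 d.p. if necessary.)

With perfect complements, no substitution: consume in ratio x_1:x_2 = 4:3.
Budget: p_1·x_1 + p_2·(3/4)·x_1 = M, so (4·p_1 + 3·p_2)·x_1 = 4·M.
Demand: x_1*(p_1,p_2,M) = 4·M/(4·p_1 + 3·p_2), x_2* = 3·M/(4·p_1 + 3·p_2).
Here 4·11 + 3·11.98 = 79.94, giving x_2* = 13.6978.

x_2* = 13.6978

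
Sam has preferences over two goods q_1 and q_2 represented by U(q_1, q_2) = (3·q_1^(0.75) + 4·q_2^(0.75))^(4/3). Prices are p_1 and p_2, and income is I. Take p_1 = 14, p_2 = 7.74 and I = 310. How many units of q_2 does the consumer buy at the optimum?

q_2* = 38.0189

MU_q_1 ∝ 3·q_1^(-0.25), MU_q_2 ∝ 4·q_2^(-0.25), so MRS = (3/4)·(q_2/q_1)^(0.25) = p_1/p_2.
Hence q_2/q_1 = ((4/3)·p_1/p_2)^(1/(0.25)), i.e. raised to the 4 power.
With the ratio pinned down, the budget gives q_1* = I/(p_1 + p_2·(q_2/q_1)) and q_2* = (q_2/q_1)·q_1*.
Numerically q_2/q_1 = 33.830097, so q_1* = 310/(14 + 7.74·33.830097) = 1.1238 and q_2* = 33.830097·1.1238 = 38.0189.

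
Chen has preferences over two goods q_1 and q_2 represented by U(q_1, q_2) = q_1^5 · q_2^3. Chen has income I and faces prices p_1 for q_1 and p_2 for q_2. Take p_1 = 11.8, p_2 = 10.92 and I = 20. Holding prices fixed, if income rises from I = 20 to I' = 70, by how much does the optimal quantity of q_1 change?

Δq_1* = 2.6483

Tangency: MRS = (5/3)·q_2/q_1 = p_1/p_2.
So 5·p_2·q_2 = 3·p_1·q_1; combined with the budget, a share 0.625 of income goes to q_1.
Demand: q_1*(p_1,p_2,I) = 0.625·I/p_1 and q_2* = 0.375·I/p_2.
At p_1=11.8, p_2=10.92, I=20: q_1* = 0.625·20/11.8 = 1.0593.
At I' = 70: q_1* = 3.7076. Change: 3.7076 − 1.0593 = 2.6483.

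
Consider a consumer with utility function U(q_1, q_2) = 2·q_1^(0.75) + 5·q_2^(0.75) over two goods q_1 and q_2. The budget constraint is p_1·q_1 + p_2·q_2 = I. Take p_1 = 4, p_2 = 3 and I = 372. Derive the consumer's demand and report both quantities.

q_1* = 0.9937, q_2* = 122.6751

MRS = MU_q_1/MU_q_2 = (2/5)·(q_2/q_1)^(0.25). Set equal to p_1/p_2.
Hence q_2/q_1 = ((5/2)·p_1/p_2)^(1/(0.25)), i.e. raised to the 4 power.
With the ratio pinned down, the budget gives q_1* = I/(p_1 + p_2·(q_2/q_1)) and q_2* = (q_2/q_1)·q_1*.
Numerically q_2/q_1 = 123.45679, so q_1* = 372/(4 + 3·123.45679) = 0.9937 and q_2* = 123.45679·0.9937 = 122.6751.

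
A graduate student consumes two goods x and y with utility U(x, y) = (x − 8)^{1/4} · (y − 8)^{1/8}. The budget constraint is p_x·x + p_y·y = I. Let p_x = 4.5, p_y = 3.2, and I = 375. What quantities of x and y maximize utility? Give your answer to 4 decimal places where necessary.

MRS = 2·(y−8)/(x−8). Tangency with p_x/p_y gives y−8 = (1/2)·(p_x/p_y)·(x−8).
Substituting into the budget: x* = 8 + 2/3·(I − 8·p_x − 8·p_y)/p_x, and y* = 8 + 1/3·(…)/p_y.
Discretionary income = 375 − 8·4.5 − 8·3.2 = 313.4; x* = 8 + 2/3·313.4/4.5 = 54.4296; y* = 8 + 1/3·313.4/3.2 = 40.6458.

x* = 54.4296, y* = 40.6458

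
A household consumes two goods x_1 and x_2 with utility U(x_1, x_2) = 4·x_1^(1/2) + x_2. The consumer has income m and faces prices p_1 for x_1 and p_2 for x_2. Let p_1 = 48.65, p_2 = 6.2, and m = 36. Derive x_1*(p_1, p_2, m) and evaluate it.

Plugging in: x_1* = (2·6.2/48.65)² = 0.065.

x_1* = 0.065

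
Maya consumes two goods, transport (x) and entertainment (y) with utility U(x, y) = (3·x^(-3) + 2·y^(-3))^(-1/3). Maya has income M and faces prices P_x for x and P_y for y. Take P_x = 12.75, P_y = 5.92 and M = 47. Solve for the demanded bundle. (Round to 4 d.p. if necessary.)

x* = 2.4441, y* = 2.6754

From the CES first-order condition, (3/2)·(y/x)^(4) = P_x/P_y.
Solve for the ratio: y/x = [(2/3)·P_x/P_y]^(0.25).
Substitute y = (y/x)·x into the budget: x* = M/(P_x + P_y·(y/x)).
Numerically y/x = 1.094648, so x* = 47/(12.75 + 5.92·1.094648) = 2.4441 and y* = 1.094648·2.4441 = 2.6754.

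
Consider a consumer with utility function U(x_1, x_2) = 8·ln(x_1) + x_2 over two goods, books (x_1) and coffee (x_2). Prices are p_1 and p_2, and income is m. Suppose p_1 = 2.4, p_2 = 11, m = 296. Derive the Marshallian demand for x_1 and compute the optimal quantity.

Set MRS = p_1/p_2: (8/x_1)/1 = p_1/p_2.
So x_1*(p_1,p_2) = 8·p_2/p_1, independent of income; and x_2* = (m − 8·p_2)/p_2.
At the given prices: x_1* = 8·11/2.4 = 36.6667.

x_1* = 36.6667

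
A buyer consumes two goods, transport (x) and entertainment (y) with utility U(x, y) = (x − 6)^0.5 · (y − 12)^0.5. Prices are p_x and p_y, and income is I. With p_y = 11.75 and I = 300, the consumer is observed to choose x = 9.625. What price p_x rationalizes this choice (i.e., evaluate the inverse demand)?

p_x = 12

Let x' = x−6, y' = y−12. MRS = y'/x' = p_x/p_y.
Substituting into the budget: x* = 6 + 0.5·(I − 6·p_x − 12·p_y)/p_x, and y* = 12 + 0.5·(…)/p_y.
Set x* = 9.625 in the demand function and solve for p_x: p_x = 12.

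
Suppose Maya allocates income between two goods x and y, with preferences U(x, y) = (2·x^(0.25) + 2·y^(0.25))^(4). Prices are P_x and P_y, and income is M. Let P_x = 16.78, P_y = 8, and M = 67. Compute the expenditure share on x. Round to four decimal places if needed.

Substitute y = (y/x)·x into the budget: x* = M/(P_x + P_y·(y/x)).
Numerically y/x = 2.684948, so x* = 67/(16.78 + 8·2.684948) = 1.7512 and y* = 2.684948·1.7512 = 4.7019.
Expenditure on x: 16.78·1.7512 = 29.3851; share = 0.4386.

share on x = 0.4386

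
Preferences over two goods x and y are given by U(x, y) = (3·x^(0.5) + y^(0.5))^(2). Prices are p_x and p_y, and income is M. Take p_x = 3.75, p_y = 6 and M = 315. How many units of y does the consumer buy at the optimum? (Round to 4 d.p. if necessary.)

MRS = MU_x/MU_y = 3·(y/x)^(0.5). Set equal to p_x/p_y.
Hence y/x = ((1/3)·p_x/p_y)^(1/(0.5)), i.e. raised to the 2 power.
With the ratio pinned down, the budget gives x* = M/(p_x + p_y·(y/x)) and y* = (y/x)·x*.
Numerically y/x = 0.043403, so x* = 315/(3.75 + 6·0.043403) = 78.5455 and y* = 0.043403·78.5455 = 3.4091.

y* = 3.4091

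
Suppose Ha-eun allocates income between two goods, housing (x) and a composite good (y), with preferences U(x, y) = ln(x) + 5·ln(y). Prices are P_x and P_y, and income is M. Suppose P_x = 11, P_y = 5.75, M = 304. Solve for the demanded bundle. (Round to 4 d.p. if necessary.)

x* = 4.6061, y* = 44.058

Demand: x*(P_x,P_y,M) = 1/6·M/P_x and y* = 5/6·M/P_y.
At P_x=11, P_y=5.75, M=304: x* = 1/6·304/11 = 4.6061, y* = 44.058.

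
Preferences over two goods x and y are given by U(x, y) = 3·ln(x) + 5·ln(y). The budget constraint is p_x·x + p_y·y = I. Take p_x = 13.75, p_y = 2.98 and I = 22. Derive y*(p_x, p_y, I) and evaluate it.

The MRS is (3/5)·y/x. Set MRS = p_x/p_y.
Rearranging, p_y·y = (5/3)·p_x·x. Substituting into the budget gives p_x·x·(1 + (5/3)) = I.
Demand: x*(p_x,p_y,I) = 0.375·I/p_x and y* = 0.625·I/p_y.
At p_x=13.75, p_y=2.98, I=22: y* = 0.625·22/2.98 = 4.6141.

y* = 4.6141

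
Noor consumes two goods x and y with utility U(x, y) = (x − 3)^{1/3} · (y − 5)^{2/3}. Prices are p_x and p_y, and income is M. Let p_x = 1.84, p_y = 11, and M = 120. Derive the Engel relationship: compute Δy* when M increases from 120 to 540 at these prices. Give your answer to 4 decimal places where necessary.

After buying the subsistence bundle (3, 5), a share 1/3 of the remaining income goes to x: x* = 3 + 1/3·(M − 3p_x − 5p_y)/p_x.
Discretionary income = 120 − 3·1.84 − 5·11 = 59.48; y* = 5 + 2/3·59.48/11 = 8.6048.
At M' = 540: y* = 34.0594. Change: 34.0594 − 8.6048 = 25.4545.

Δy* = 25.4545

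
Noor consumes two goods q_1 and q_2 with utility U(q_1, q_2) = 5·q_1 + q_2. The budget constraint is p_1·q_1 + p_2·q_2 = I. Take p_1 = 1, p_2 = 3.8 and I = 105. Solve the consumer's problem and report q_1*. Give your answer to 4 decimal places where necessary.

q_1* = 105

Linear utility — the consumer picks whichever good has higher MU/price: 5/1 = 5 vs 1/3.8 = 0.2632.
q_1 gives more utility per dollar, so spend all income on q_1: q_1* = I/p_1, q_2* = 0.
Numerically: q_1* = 105, q_2* = 0.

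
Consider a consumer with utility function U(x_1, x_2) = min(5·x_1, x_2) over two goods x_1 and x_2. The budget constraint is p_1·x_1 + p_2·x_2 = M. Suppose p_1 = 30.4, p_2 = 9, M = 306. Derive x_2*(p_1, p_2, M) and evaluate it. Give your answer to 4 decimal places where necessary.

x_2* = 20.2918

Demand: x_1*(p_1,p_2,M) = M/(p_1 + 5·p_2), x_2* = 5·M/(p_1 + 5·p_2).
Here 30.4 + 5·9 = 75.4, giving x_2* = 20.2918.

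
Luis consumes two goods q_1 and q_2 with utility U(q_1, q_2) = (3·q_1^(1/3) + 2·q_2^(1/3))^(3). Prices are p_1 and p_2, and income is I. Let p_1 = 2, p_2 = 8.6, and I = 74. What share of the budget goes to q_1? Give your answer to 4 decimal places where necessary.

MU_q_1 ∝ 3·q_1^(-2/3), MU_q_2 ∝ 2·q_2^(-2/3), so MRS = (3/2)·(q_2/q_1)^(2/3) = p_1/p_2.
Solve for the ratio: q_2/q_1 = [(2/3)·p_1/p_2]^(1.5).
With the ratio pinned down, the budget gives q_1* = I/(p_1 + p_2·(q_2/q_1)) and q_2* = (q_2/q_1)·q_1*.
Numerically q_2/q_1 = 0.061046, so q_1* = 74/(2 + 8.6·0.061046) = 29.3069 and q_2* = 0.061046·29.3069 = 1.7891.
Expenditure on q_1: 2·29.3069 = 58.6139; share = 0.7921.

share on q_1 = 0.7921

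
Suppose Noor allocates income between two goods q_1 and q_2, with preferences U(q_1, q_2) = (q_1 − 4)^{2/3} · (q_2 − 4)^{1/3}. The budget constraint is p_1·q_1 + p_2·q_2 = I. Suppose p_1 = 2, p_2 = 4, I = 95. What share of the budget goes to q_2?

share on q_2 = 0.4175

MRS = 2·(q_2−4)/(q_1−4). Tangency with p_1/p_2 gives q_2−4 = (1/2)·(p_1/p_2)·(q_1−4).
Substituting into the budget: q_1* = 4 + 2/3·(I − 4·p_1 − 4·p_2)/p_1, and q_2* = 4 + 1/3·(…)/p_2.
Discretionary income = 95 − 4·2 − 4·4 = 71; q_1* = 4 + 2/3·71/2 = 27.6667; q_2* = 4 + 1/3·71/4 = 9.9167.
Expenditure on q_2: 4·9.9167 = 39.6667; share = 0.4175.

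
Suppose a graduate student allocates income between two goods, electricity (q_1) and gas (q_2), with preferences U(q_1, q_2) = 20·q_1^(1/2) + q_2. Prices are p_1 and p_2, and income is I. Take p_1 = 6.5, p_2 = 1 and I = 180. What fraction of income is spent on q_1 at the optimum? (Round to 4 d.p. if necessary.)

share on q_1 = 0.0855

Set MRS = p_1/p_2: 10·q_1^(−1/2) = p_1/p_2.
Solve: √q_1 = 10·p_2/p_1, so q_1*(p_1,p_2) = (10·p_2/p_1)², and q_2* = (I − p_1·q_1*)/p_2.
Plugging in: q_1* = (10·1/6.5)² = 2.3669, q_2* = 164.6154.
Expenditure on q_1: 6.5·2.3669 = 15.3846; share = 0.0855.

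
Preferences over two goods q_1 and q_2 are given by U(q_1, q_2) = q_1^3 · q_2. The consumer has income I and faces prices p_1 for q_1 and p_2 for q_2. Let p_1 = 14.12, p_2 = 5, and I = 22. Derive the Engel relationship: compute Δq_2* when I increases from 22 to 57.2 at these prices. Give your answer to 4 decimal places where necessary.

Δq_2* = 1.76

The MRS is 3·q_2/q_1. Set MRS = p_1/p_2.
So 3·p_2·q_2 = p_1·q_1; combined with the budget, a share 0.75 of income goes to q_1.
Demand: q_1*(p_1,p_2,I) = 0.75·I/p_1 and q_2* = 0.25·I/p_2.
At p_1=14.12, p_2=5, I=22: q_2* = 0.25·22/5 = 1.1.
At I' = 57.2: q_2* = 2.86. Change: 2.86 − 1.1 = 1.76.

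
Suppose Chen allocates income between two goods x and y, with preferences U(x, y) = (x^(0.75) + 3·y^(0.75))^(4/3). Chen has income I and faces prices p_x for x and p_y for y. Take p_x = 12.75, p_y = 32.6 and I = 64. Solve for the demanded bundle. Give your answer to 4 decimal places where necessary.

Substitute y = (y/x)·x into the budget: x* = I/(p_x + p_y·(y/x)).
Numerically y/x = 1.895201, so x* = 64/(12.75 + 32.6·1.895201) = 0.8587 and y* = 1.895201·0.8587 = 1.6274.

x* = 0.8587, y* = 1.6274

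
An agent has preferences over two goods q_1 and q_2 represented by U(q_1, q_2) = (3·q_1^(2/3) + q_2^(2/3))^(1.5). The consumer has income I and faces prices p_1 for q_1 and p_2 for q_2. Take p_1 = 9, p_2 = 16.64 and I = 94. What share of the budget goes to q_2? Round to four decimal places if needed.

MU_q_1 ∝ 3·q_1^(-1/3), MU_q_2 ∝ q_2^(-1/3), so MRS = 3·(q_2/q_1)^(1/3) = p_1/p_2.
Hence q_2/q_1 = ((1/3)·p_1/p_2)^(1/(1/3)), i.e. raised to the 3 power.
Substitute q_2 = (q_2/q_1)·q_1 into the budget: q_1* = I/(p_1 + p_2·(q_2/q_1)).
Numerically q_2/q_1 = 0.00586, so q_1* = 94/(9 + 16.64·0.00586) = 10.3325 and q_2* = 0.00586·10.3325 = 0.0605.
Expenditure on q_2: 16.64·0.0605 = 1.0075; share = 0.0107.

share on q_2 = 0.0107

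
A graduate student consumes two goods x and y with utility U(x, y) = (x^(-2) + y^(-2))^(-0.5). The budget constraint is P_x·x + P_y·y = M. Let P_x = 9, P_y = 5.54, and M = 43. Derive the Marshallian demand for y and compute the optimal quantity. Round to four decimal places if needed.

MU_x ∝ x^(-3), MU_y ∝ y^(-3), so MRS = (y/x)^(3) = P_x/P_y.
Solve for the ratio: y/x = [P_x/P_y]^(1/3).
Substitute y = (y/x)·x into the budget: x* = M/(P_x + P_y·(y/x)).
Numerically y/x = 1.175559, so x* = 43/(9 + 5.54·1.175559) = 2.7719 and y* = 1.175559·2.7719 = 3.2586.

y* = 3.2586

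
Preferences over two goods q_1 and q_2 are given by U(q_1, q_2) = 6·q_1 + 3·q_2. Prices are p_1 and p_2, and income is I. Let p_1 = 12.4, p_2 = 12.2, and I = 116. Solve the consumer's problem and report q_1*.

q_1 gives more utility per dollar, so spend all income on q_1: q_1* = I/p_1, q_2* = 0.
Numerically: q_1* = 9.3548, q_2* = 0.

q_1* = 9.3548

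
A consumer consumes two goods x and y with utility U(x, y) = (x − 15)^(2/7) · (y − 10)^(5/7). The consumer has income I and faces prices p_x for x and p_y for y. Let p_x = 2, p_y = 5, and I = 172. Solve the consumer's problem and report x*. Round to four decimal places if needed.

x* = 28.1429

This is Cobb-Douglas in (x−15, y−10): tangency gives 2/7·p_y·(y−10) = 5/7·p_x·(x−15).
Substituting into the budget: x* = 15 + 2/7·(I − 15·p_x − 10·p_y)/p_x, and y* = 10 + 5/7·(…)/p_y.
Discretionary income = 172 − 15·2 − 10·5 = 92; x* = 15 + 2/7·92/2 = 28.1429.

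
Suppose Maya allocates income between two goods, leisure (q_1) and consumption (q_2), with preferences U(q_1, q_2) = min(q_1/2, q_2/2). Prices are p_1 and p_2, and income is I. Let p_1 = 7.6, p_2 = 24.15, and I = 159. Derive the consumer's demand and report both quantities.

Leontief preferences: the optimum is at the kink where q_1/2 = q_2/2, i.e. q_2 = q_1.
Budget: p_1·q_1 + p_2·q_1 = I, so (2·p_1 + 2·p_2)·q_1 = 2·I.
Demand: q_1*(p_1,p_2,I) = 2·I/(2·p_1 + 2·p_2), q_2* = 2·I/(2·p_1 + 2·p_2).
Here 2·7.6 + 2·24.15 = 63.5, giving q_1* = 5.0079 and q_2* = 5.0079.

q_1* = 5.0079, q_2* = 5.0079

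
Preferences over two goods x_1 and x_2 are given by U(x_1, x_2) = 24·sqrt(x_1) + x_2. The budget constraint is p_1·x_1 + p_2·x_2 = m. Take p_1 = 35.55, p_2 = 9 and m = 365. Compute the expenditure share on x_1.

Utility is quasi-linear in x_2; the FOC for x_1 is 12/√x_1 = p_1/p_2.
Thus x_1* = (12·p_2/p_1)² — independent of m — with the rest of income spent on x_2.
Plugging in: x_1* = (12·9/35.55)² = 9.2293, x_2* = 4.0999.
Expenditure on x_1: 35.55·9.2293 = 328.1013; share = 0.8989.

share on x_1 = 0.8989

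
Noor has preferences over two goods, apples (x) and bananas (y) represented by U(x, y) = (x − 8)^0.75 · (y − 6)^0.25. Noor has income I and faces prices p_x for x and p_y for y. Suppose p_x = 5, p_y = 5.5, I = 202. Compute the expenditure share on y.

share on y = 0.323

MRS = 3·(y−6)/(x−8). Tangency with p_x/p_y gives y−6 = (1/3)·(p_x/p_y)·(x−8).
After buying the subsistence bundle (8, 6), a share 0.75 of the remaining income goes to x: x* = 8 + 0.75·(I − 8p_x − 6p_y)/p_x.
Discretionary income = 202 − 8·5 − 6·5.5 = 129; x* = 8 + 0.75·129/5 = 27.35; y* = 6 + 0.25·129/5.5 = 11.8636.
Expenditure on y: 5.5·11.8636 = 65.25; share = 0.323.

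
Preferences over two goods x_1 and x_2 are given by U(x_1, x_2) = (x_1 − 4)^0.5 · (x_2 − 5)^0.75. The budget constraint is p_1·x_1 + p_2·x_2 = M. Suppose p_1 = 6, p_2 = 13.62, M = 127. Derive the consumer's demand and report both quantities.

After buying the subsistence bundle (4, 5), a share 0.4 of the remaining income goes to x_1: x_1* = 4 + 0.4·(M − 4p_1 − 5p_2)/p_1.
Discretionary income = 127 − 4·6 − 5·13.62 = 34.9; x_1* = 4 + 0.4·34.9/6 = 6.3267; x_2* = 5 + 0.6·34.9/13.62 = 6.5374.

x_1* = 6.3267, x_2* = 6.5374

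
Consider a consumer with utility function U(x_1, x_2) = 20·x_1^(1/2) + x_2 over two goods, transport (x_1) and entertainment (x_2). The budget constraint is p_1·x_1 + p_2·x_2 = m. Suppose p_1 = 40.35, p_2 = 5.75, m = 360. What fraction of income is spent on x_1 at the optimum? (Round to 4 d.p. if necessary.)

Utility is quasi-linear in x_2; the FOC for x_1 is 10/√x_1 = p_1/p_2.
Thus x_1* = (10·p_2/p_1)² — independent of m — with the rest of income spent on x_2.
Plugging in: x_1* = (10·5.75/40.35)² = 2.0307, x_2* = 48.3584.
Expenditure on x_1: 40.35·2.0307 = 81.9393; share = 0.2276.

share on x_1 = 0.2276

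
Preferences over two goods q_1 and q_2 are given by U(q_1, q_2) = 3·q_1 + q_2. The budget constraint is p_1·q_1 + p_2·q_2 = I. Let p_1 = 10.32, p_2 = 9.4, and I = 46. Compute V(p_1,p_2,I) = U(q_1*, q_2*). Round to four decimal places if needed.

V = 13.3721

Perfect substitutes: compare marginal utility per dollar. 3/p_1 vs 1/p_2 → 0.2907 vs 0.1064.
q_1 gives more utility per dollar, so spend all income on q_1: q_1* = I/p_1, q_2* = 0.
Numerically: q_1* = 4.4574, q_2* = 0.
Utility at the optimum: U(4.4574, 0) = 13.3721.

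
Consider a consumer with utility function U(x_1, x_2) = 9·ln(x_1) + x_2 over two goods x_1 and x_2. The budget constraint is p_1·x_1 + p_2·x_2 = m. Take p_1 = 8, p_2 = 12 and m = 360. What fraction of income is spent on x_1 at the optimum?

share on x_1 = 0.3

So x_1*(p_1,p_2) = 9·p_2/p_1, independent of income; and x_2* = (m − 9·p_2)/p_2.
At the given prices: x_1* = 9·12/8 = 13.5, and x_2* = 21.
Expenditure on x_1: 8·13.5 = 108; share = 0.3.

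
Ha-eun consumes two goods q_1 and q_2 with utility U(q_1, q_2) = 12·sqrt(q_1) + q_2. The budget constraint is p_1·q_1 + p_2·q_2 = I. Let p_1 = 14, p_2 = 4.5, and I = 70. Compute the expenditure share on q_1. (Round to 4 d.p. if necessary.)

share on q_1 = 0.7439

Set MRS = p_1/p_2: 6·q_1^(−1/2) = p_1/p_2.
Solve: √q_1 = 6·p_2/p_1, so q_1*(p_1,p_2) = (6·p_2/p_1)², and q_2* = (I − p_1·q_1*)/p_2.
Plugging in: q_1* = (6·4.5/14)² = 3.7194, q_2* = 3.9841.
Expenditure on q_1: 14·3.7194 = 52.0714; share = 0.7439.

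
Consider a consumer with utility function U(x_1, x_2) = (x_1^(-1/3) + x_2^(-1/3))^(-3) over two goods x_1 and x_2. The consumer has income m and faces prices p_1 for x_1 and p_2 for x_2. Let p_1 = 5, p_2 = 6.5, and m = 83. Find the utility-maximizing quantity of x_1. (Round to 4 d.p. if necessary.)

x_1* = 8.0279

Substitute x_2 = (x_2/x_1)·x_1 into the budget: x_1* = m/(p_1 + p_2·(x_2/x_1)).
Numerically x_2/x_1 = 0.821377, so x_1* = 83/(5 + 6.5·0.821377) = 8.0279.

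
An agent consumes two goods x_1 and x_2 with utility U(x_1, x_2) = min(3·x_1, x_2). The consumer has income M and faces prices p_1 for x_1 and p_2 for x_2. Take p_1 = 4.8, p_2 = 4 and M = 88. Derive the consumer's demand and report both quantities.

Demand: x_1*(p_1,p_2,M) = M/(p_1 + 3·p_2), x_2* = 3·M/(p_1 + 3·p_2).
Here 4.8 + 3·4 = 16.8, giving x_1* = 5.2381 and x_2* = 15.7143.

x_1* = 5.2381, x_2* = 15.7143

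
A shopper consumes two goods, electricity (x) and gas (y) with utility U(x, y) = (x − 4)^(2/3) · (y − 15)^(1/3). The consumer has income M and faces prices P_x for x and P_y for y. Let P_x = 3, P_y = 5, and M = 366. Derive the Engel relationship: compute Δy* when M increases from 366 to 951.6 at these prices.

MRS = 2·(y−15)/(x−4). Tangency with P_x/P_y gives y−15 = (1/2)·(P_x/P_y)·(x−4).
Substituting into the budget: x* = 4 + 2/3·(M − 4·P_x − 15·P_y)/P_x, and y* = 15 + 1/3·(…)/P_y.
Discretionary income = 366 − 4·3 − 15·5 = 279; y* = 15 + 1/3·279/5 = 33.6.
At M' = 951.6: y* = 72.64. Change: 72.64 − 33.6 = 39.04.

Δy* = 39.04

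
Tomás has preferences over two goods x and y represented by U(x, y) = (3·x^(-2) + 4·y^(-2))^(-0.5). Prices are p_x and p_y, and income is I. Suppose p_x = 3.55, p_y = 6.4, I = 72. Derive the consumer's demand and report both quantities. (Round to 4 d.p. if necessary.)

With the ratio pinned down, the budget gives x* = I/(p_x + p_y·(y/x)) and y* = (y/x)·x*.
Numerically y/x = 0.904334, so x* = 72/(3.55 + 6.4·0.904334) = 7.7106 and y* = 0.904334·7.7106 = 6.973.

x* = 7.7106, y* = 6.973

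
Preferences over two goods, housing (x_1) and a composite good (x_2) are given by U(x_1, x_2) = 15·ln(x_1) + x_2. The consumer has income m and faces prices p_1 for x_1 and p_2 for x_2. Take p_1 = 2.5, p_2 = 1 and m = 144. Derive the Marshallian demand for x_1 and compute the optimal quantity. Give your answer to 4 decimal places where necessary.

x_1* = 6

MU_x_1 = 15/x_1, MU_x_2 = 1. Tangency: 15/x_1 = p_1/p_2.
So x_1*(p_1,p_2) = 15·p_2/p_1, independent of income; and x_2* = (m − 15·p_2)/p_2.
At the given prices: x_1* = 15·1/2.5 = 6.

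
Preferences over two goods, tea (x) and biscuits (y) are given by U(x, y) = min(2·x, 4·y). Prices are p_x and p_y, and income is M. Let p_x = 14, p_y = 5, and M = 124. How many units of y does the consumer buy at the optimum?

y* = 3.7576

Demand: x*(p_x,p_y,M) = 4·M/(4·p_x + 2·p_y), y* = 2·M/(4·p_x + 2·p_y).
Here 4·14 + 2·5 = 66, giving y* = 3.7576.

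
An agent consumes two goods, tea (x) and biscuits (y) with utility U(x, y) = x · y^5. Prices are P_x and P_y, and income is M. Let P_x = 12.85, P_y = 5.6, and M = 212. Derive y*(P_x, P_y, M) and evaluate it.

The MRS is (1/5)·y/x. Set MRS = P_x/P_y.
So P_y·y = 5·P_x·x; combined with the budget, a share 1/6 of income goes to x.
Demand: x*(P_x,P_y,M) = 1/6·M/P_x and y* = 5/6·M/P_y.
At P_x=12.85, P_y=5.6, M=212: y* = 5/6·212/5.6 = 31.5476.

y* = 31.5476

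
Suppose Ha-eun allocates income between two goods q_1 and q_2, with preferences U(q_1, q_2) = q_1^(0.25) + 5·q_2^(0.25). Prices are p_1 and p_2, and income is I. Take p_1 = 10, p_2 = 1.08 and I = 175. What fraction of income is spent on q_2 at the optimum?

share on q_2 = 0.9472

Substitute q_2 = (q_2/q_1)·q_1 into the budget: q_1* = I/(p_1 + p_2·(q_2/q_1)).
Numerically q_2/q_1 = 166.237245, so q_1* = 175/(10 + 1.08·166.237245) = 0.9233 and q_2* = 166.237245·0.9233 = 153.4879.
Expenditure on q_2: 1.08·153.4879 = 165.7669; share = 0.9472.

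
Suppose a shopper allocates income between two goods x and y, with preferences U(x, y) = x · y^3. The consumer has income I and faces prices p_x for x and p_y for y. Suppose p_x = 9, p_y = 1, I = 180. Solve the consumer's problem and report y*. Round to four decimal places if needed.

y* = 135

MU_x/MU_y = (y)/(3·x); tangency sets this equal to p_x/p_y.
So p_y·y = 3·p_x·x; combined with the budget, a share 0.25 of income goes to x.
Demand: x*(p_x,p_y,I) = 0.25·I/p_x and y* = 0.75·I/p_y.
At p_x=9, p_y=1, I=180: y* = 0.75·180/1 = 135.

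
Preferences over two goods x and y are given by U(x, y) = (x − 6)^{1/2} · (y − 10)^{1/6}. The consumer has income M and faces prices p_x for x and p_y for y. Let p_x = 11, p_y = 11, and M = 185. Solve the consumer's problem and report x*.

x* = 6.6136

After buying the subsistence bundle (6, 10), a share 0.75 of the remaining income goes to x: x* = 6 + 0.75·(M − 6p_x − 10p_y)/p_x.
Discretionary income = 185 − 6·11 − 10·11 = 9; x* = 6 + 0.75·9/11 = 6.6136.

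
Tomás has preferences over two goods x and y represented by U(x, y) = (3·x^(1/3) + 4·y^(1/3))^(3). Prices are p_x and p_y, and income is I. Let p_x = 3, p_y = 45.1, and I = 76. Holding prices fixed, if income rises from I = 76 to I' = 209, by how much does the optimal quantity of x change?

With the ratio pinned down, the budget gives x* = I/(p_x + p_y·(y/x)) and y* = (y/x)·x*.
Numerically y/x = 0.026413, so x* = 76/(3 + 45.1·0.026413) = 18.133.
At I' = 209: x* = 49.8658. Change: 49.8658 − 18.133 = 31.7328.

Δx* = 31.7328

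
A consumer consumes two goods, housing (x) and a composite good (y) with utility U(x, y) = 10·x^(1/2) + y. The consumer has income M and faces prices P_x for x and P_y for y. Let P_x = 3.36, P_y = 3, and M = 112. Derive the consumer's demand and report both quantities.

x* = 19.9298, y* = 15.0119

Utility is quasi-linear in y; the FOC for x is 5/√x = P_x/P_y.
Thus x* = (5·P_y/P_x)² — independent of M — with the rest of income spent on y.
Plugging in: x* = (5·3/3.36)² = 19.9298, y* = 15.0119.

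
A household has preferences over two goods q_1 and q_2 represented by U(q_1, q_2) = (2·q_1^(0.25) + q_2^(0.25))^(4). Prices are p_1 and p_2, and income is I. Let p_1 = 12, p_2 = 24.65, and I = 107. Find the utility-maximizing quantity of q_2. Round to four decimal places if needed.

MU_q_1 ∝ 2·q_1^(-0.75), MU_q_2 ∝ q_2^(-0.75), so MRS = 2·(q_2/q_1)^(0.75) = p_1/p_2.
Hence q_2/q_1 = ((1/2)·p_1/p_2)^(1/(0.75)), i.e. raised to the 4/3 power.
With the ratio pinned down, the budget gives q_1* = I/(p_1 + p_2·(q_2/q_1)) and q_2* = (q_2/q_1)·q_1*.
Numerically q_2/q_1 = 0.151977, so q_1* = 107/(12 + 24.65·0.151977) = 6.7953 and q_2* = 0.151977·6.7953 = 1.0327.

q_2* = 1.0327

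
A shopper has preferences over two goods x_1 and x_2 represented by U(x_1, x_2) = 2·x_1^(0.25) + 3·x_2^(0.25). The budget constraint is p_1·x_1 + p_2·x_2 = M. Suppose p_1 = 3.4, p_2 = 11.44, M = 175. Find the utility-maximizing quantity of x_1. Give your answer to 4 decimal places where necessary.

x_1* = 23.9858

From the CES first-order condition, (2/3)·(x_2/x_1)^(0.75) = p_1/p_2.
Hence x_2/x_1 = ((3/2)·p_1/p_2)^(1/(0.75)), i.e. raised to the 4/3 power.
With the ratio pinned down, the budget gives x_1* = M/(p_1 + p_2·(x_2/x_1)) and x_2* = (x_2/x_1)·x_1*.
Numerically x_2/x_1 = 0.340559, so x_1* = 175/(3.4 + 11.44·0.340559) = 23.9858.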